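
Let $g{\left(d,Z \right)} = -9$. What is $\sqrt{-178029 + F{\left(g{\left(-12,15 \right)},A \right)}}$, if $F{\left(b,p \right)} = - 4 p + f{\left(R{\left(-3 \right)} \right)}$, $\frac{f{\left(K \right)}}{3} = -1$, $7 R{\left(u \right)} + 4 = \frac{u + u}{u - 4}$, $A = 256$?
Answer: $76 i \sqrt{31} \approx 423.15 i$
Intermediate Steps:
$R{\left(u \right)} = - \frac{4}{7} + \frac{2 u}{7 \left(-4 + u\right)}$ ($R{\left(u \right)} = - \frac{4}{7} + \frac{\left(u + u\right) \frac{1}{u - 4}}{7} = - \frac{4}{7} + \frac{2 u \frac{1}{-4 + u}}{7} = - \frac{4}{7} + \frac{2 u}{7 \left(-4 + u\right)}$)
$f{\left(K \right)} = -3$ ($f{\left(K \right)} = 3 \left(-1\right) = -3$)
$F{\left(b,p \right)} = -3 - 4 p$ ($F{\left(b,p \right)} = - 4 p - 3 = -3 - 4 p$)
$\sqrt{-178029 + F{\left(g{\left(-12,15 \right)},A \right)}} = \sqrt{-178029 - 1027} = \sqrt{-179056} = 76 i \sqrt{31}$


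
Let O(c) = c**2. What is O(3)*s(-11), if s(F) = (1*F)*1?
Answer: -99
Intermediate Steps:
s(F) = F (s(F) = F*1 = F)
O(3)*s(-11) = 3**2*(-11) = 9*(-11) = -99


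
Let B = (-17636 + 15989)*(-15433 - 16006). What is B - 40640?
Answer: 51739393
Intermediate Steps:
B = 51780033 (B = -1647*(-31439) = 51780033)
B - 40640 = 51780033 - 40640 = 51739393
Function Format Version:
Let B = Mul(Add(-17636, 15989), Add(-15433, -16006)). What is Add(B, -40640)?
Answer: 51739393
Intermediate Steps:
B = 51780033 (B = Mul(-1647, -31439) = 51780033)
Add(B, -40640) = Add(51780033, -40640) = 51739393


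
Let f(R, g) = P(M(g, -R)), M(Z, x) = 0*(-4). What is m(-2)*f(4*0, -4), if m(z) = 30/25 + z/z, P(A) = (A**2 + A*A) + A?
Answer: 0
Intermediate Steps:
M(Z, x) = 0
P(A) = A + 2*A**2 (P(A) = (A**2 + A**2) + A = 2*A**2 + A = A + 2*A**2)
f(R, g) = 0 (f(R, g) = 0*(1 + 2*0) = 0*(1 + 0) = 0*1 = 0)
m(z) = 11/5 (m(z) = 30*(1/25) + 1 = 6/5 + 1 = 11/5)
m(-2)*f(4*0, -4) = (11/5)*0 = 0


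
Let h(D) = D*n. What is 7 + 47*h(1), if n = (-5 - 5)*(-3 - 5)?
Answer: 3767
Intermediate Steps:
n = 80 (n = -10*(-8) = 80)
h(D) = 80*D (h(D) = D*80 = 80*D)
7 + 47*h(1) = 7 + 47*(80*1) = 7 + 47*80 = 7 + 3760 = 3767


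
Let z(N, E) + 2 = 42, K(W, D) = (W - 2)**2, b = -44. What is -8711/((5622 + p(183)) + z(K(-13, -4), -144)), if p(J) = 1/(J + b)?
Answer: -1210829/787019 ≈ -1.5385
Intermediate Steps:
K(W, D) = (-2 + W)**2
z(N, E) = 40 (z(N, E) = -2 + 42 = 40)
p(J) = 1/(-44 + J) (p(J) = 1/(J - 44) = 1/(-44 + J))
-8711/((5622 + p(183)) + z(K(-13, -4), -144)) = -8711/((5622 + 1/(-44 + 183)) + 40) = -8711/((5622 + 1/139) + 40) = -8711/(781459/139 + 40) = -8711/787019/139 = -8711*139/787019 = -1210829/787019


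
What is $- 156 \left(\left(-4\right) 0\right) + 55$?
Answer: $55$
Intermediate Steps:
$- 156 \left(\left(-4\right) 0\right) + 55 = \left(-156\right) 0 + 55 = 0 + 55 = 55$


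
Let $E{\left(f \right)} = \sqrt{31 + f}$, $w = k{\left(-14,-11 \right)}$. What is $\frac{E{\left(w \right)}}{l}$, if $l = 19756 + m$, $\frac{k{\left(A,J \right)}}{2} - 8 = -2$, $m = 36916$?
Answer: $\frac{\sqrt{43}}{56672} \approx 0.00011571$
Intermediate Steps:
$k{\left(A,J \right)} = 12$ ($k{\left(A,J \right)} = 16 + 2 \left(-2\right) = 16 - 4 = 12$)
$w = 12$
$l = 56672$ ($l = 19756 + 36916 = 56672$)
$\frac{E{\left(w \right)}}{l} = \frac{\sqrt{31 + 12}}{56672} = \sqrt{43} \cdot \frac{1}{56672} = \frac{\sqrt{43}}{56672}$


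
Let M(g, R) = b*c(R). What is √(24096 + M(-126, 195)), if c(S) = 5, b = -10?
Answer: √24046 ≈ 155.07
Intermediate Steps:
M(g, R) = -50 (M(g, R) = -10*5 = -50)
√(24096 + M(-126, 195)) = √(24096 - 50) = √24046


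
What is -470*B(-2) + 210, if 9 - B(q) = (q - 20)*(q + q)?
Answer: 37340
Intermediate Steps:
B(q) = 9 - 2*q*(-20 + q) (B(q) = 9 - (q - 20)*(q + q) = 9 - (-20 + q)*2*q = 9 - 2*q*(-20 + q))
-470*B(-2) + 210 = -470*(9 - 2*(-2)**2 + 40*(-2)) + 210 = -470*(9 - 2*4 - 80) + 210 = -470*(9 - 8 - 80) + 210 = -470*(-79) + 210 = 37130 + 210 = 37340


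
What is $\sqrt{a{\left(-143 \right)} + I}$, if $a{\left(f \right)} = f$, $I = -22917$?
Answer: $2 i \sqrt{5765} \approx 151.86 i$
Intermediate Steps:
$\sqrt{a{\left(-143 \right)} + I} = \sqrt{-143 - 22917} = \sqrt{-23060} = 2 i \sqrt{5765}$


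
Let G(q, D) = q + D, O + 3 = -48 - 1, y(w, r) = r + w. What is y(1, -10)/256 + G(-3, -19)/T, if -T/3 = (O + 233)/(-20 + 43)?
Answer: 124649/139008 ≈ 0.89670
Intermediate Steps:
O = -52 (O = -3 + (-48 - 1) = -3 - 49 = -52)
G(q, D) = D + q
T = -543/23 (T = -3*(-52 + 233)/(-20 + 43) = -543/23 ≈ -23.609)
y(1, -10)/256 + G(-3, -19)/T = (-10 + 1)/256 + (-19 - 3)/(-543/23) = -9*1/256 - 22*(-23/543) = -9/256 + 506/543 = 124649/139008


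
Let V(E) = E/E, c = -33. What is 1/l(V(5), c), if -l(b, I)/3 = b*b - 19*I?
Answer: -1/1884 ≈ -0.00053079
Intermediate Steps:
V(E) = 1
l(b, I) = -3*b² + 57*I (l(b, I) = -3*(b*b - 19*I) = -3*(b² - 19*I) = -3*b² + 57*I)
1/l(V(5), c) = 1/(-3*1² + 57*(-33)) = 1/(-3*1 - 1881) = 1/(-3 - 1881) = 1/(-1884) = -1/1884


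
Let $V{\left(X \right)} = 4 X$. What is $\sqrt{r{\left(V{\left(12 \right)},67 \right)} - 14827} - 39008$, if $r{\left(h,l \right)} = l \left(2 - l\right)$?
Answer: $-39008 + i \sqrt{19182} \approx -39008.0 + 138.5 i$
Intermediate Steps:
$\sqrt{r{\left(V{\left(12 \right)},67 \right)} - 14827} - 39008 = \sqrt{67 \left(2 - 67\right) - 14827} - 39008 = \sqrt{67 \left(-65\right) - 14827} - 39008 = \sqrt{-4355 - 14827} - 39008 = \sqrt{-19182} - 39008 = i \sqrt{19182} - 39008 = -39008 + i \sqrt{19182}$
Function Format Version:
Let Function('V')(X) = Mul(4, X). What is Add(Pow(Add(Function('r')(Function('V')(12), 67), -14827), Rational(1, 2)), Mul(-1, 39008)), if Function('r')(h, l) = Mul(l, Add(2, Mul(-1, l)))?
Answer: Add(-39008, Mul(I, Pow(19182, Rational(1, 2)))) ≈ Add(-39008., Mul(138.50, I))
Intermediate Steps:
Add(Pow(Add(Function('r')(Function('V')(12), 67), -14827), Rational(1, 2)), Mul(-1, 39008)) = Add(Pow(Add(Mul(67, Add(2, Mul(-1, 67))), -14827), Rational(1, 2)), Mul(-1, 39008)) = Add(Pow(Add(Mul(67, Add(2, -67)), -14827), Rational(1, 2)), -39008) = Add(Pow(Add(Mul(67, -65), -14827), Rational(1, 2)), -39008) = Add(Pow(Add(-4355, -14827), Rational(1, 2)), -39008) = Add(Pow(-19182, Rational(1, 2)), -39008) = Add(Mul(I, Pow(19182, Rational(1, 2))), -39008) = Add(-39008, Mul(I, Pow(19182, Rational(1, 2))))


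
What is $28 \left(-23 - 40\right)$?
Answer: $-1764$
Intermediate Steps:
$28 \left(-23 - 40\right) = 28 \left(-63\right) = -1764$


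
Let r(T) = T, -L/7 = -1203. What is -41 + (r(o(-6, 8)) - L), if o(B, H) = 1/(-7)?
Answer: -59235/7 ≈ -8462.1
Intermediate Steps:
L = 8421 (L = -7*(-1203) = 8421)
o(B, H) = -1/7
-41 + (r(o(-6, 8)) - L) = -41 + (-1/7 - 1*8421) = -41 + (-1/7 - 8421) = -41 - 58948/7 = -59235/7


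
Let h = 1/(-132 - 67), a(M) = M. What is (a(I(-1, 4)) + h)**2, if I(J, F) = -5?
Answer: 992016/39601 ≈ 25.050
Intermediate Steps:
h = -1/199 (h = 1/(-199) = -1/199 ≈ -0.0050251)
(a(I(-1, 4)) + h)**2 = (-5 - 1/199)**2 = (-996/199)**2 = 992016/39601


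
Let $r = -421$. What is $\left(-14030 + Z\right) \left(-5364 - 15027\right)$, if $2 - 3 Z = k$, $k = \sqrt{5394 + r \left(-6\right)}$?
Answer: $286072136 + 81564 \sqrt{55} \approx 2.8668 \cdot 10^{8}$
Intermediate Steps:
$k = 12 \sqrt{55}$ ($k = \sqrt{5394 - -2526} = \sqrt{5394 + 2526} = \sqrt{7920} = 12 \sqrt{55} \approx 88.994$)
$Z = \frac{2}{3} - 4 \sqrt{55}$ ($Z = \frac{2}{3} - \frac{12 \sqrt{55}}{3} = \frac{2}{3} - 4 \sqrt{55} \approx -28.998$)
$\left(-14030 + Z\right) \left(-5364 - 15027\right) = \left(-14030 + \left(\frac{2}{3} - 4 \sqrt{55}\right)\right) \left(-5364 - 15027\right) = \left(- \frac{42088}{3} - 4 \sqrt{55}\right) \left(-5364 + \left(-23162 + 8135\right)\right) = \left(- \frac{42088}{3} - 4 \sqrt{55}\right) \left(-5364 - 15027\right) = \left(- \frac{42088}{3} - 4 \sqrt{55}\right) \left(-20391\right) = 286072136 + 81564 \sqrt{55}$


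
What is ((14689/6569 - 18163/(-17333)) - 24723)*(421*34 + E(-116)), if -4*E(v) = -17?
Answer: -161200508807161551/455441908 ≈ -3.5394e+8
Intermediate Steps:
E(v) = 17/4 (E(v) = -¼*(-17) = 17/4)
((14689/6569 - 18163/(-17333)) - 24723)*(421*34 + E(-116)) = ((14689/6569 - 18163/(-17333)) - 24723)*(421*34 + 17/4) = ((14689*(1/6569) - 18163*(-1/17333)) - 24723)*(14314 + 17/4) = ((14689/6569 + 18163/17333) - 24723)*(57273/4) = (373917184/113860477 - 24723)*(57273/4) = -2814598655687/113860477*57273/4 = -161200508807161551/455441908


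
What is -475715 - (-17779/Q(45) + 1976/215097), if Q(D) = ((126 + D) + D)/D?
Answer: -270741762681/573592 ≈ -4.7201e+5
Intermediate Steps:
Q(D) = (126 + 2*D)/D
-475715 - (-17779/Q(45) + 1976/215097) = -475715 - (-17779/(2 + 126/45) + 1976/215097) = -475715 - (-17779/(2 + 126*(1/45)) + 1976*(1/215097)) = -475715 - (-17779/(2 + 14/5) + 1976/215097) = -475715 - (-17779/24/5 + 1976/215097) = -475715 - (-17779*5/24 + 1976/215097) = -475715 - (-88895/24 + 1976/215097) = -475715 - 1*(-2124555599/573592) = -475715 + 2124555599/573592 = -270741762681/573592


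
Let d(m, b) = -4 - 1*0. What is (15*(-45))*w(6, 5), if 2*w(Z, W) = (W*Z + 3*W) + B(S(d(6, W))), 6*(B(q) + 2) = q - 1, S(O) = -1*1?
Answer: -14400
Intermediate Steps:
d(m, b) = -4 (d(m, b) = -4 + 0 = -4)
S(O) = -1
B(q) = -13/6 + q/6 (B(q) = -2 + (q - 1)/6 = -2 + (-1 + q)/6 = -2 + (-⅙ + q/6) = -13/6 + q/6)
w(Z, W) = -7/6 + 3*W/2 + W*Z/2 (w(Z, W) = ((W*Z + 3*W) + (-13/6 + (⅙)*(-1)))/2 = ((3*W + W*Z) + (-13/6 - ⅙))/2 = ((3*W + W*Z) - 7/3)/2 = (-7/3 + 3*W + W*Z)/2 = -7/6 + 3*W/2 + W*Z/2)
(15*(-45))*w(6, 5) = (15*(-45))*(-7/6 + (3/2)*5 + (½)*5*6) = -675*(-7/6 + 15/2 + 15) = -675*64/3 = -14400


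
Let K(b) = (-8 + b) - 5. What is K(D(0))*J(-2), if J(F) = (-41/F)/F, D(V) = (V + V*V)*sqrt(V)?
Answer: 533/4 ≈ 133.25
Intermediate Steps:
D(V) = sqrt(V)*(V + V**2) (D(V) = (V + V**2)*sqrt(V) = sqrt(V)*(V + V**2))
J(F) = -41/F**2
K(b) = -13 + b
K(D(0))*J(-2) = (-13 + 0**(3/2)*(1 + 0))*(-41/(-2)**2) = (-13 + 0*1)*(-41*1/4) = (-13 + 0)*(-41/4) = -13*(-41/4) = 533/4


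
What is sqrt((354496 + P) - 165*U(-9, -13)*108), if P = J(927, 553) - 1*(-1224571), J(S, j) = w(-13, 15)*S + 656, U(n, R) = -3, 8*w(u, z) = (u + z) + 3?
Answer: sqrt(26140198)/4 ≈ 1278.2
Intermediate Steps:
w(u, z) = 3/8 + u/8 + z/8 (w(u, z) = ((u + z) + 3)/8 = (3 + u + z)/8 = 3/8 + u/8 + z/8)
J(S, j) = 656 + 5*S/8 (J(S, j) = (3/8 + (1/8)*(-13) + (1/8)*15)*S + 656 = (3/8 - 13/8 + 15/8)*S + 656 = 5*S/8 + 656 = 656 + 5*S/8)
P = 9806451/8 (P = (656 + (5/8)*927) - 1*(-1224571) = (656 + 4635/8) + 1224571 = 9883/8 + 1224571 = 9806451/8 ≈ 1.2258e+6)
sqrt((354496 + P) - 165*U(-9, -13)*108) = sqrt((354496 + 9806451/8) - 165*(-3)*108) = sqrt(12642419/8 + 495*108) = sqrt(12642419/8 + 53460) = sqrt(13070099/8) = sqrt(26140198)/4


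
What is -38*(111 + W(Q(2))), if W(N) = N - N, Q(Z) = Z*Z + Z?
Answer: -4218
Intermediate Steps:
Q(Z) = Z + Z² (Q(Z) = Z² + Z = Z + Z²)
W(N) = 0
-38*(111 + W(Q(2))) = -38*(111 + 0) = -38*111 = -4218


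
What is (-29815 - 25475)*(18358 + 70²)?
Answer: -1285934820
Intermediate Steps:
(-29815 - 25475)*(18358 + 70²) = -55290*(18358 + 4900) = -55290*23258 = -1285934820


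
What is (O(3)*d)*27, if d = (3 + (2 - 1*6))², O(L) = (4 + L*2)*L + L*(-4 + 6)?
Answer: 972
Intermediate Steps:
O(L) = 2*L + L*(4 + 2*L) (O(L) = (4 + 2*L)*L + L*2 = L*(4 + 2*L) + 2*L = 2*L + L*(4 + 2*L))
d = 1 (d = (3 + (2 - 6))² = (3 - 4)² = (-1)² = 1)
(O(3)*d)*27 = ((2*3*(3 + 3))*1)*27 = ((2*3*6)*1)*27 = (36*1)*27 = 36*27 = 972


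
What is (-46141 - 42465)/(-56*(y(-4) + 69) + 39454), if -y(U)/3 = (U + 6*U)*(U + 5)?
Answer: -44303/15443 ≈ -2.8688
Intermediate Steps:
y(U) = -21*U*(5 + U) (y(U) = -3*(U + 6*U)*(U + 5) = -3*7*U*(5 + U) = -21*U*(5 + U))
(-46141 - 42465)/(-56*(y(-4) + 69) + 39454) = (-46141 - 42465)/(-56*(-21*(-4)*(5 - 4) + 69) + 39454) = -88606/(-56*(-21*(-4)*1 + 69) + 39454) = -88606/(-56*(84 + 69) + 39454) = -88606/(-56*153 + 39454) = -88606/(-8568 + 39454) = -88606/30886 = -88606*1/30886 = -44303/15443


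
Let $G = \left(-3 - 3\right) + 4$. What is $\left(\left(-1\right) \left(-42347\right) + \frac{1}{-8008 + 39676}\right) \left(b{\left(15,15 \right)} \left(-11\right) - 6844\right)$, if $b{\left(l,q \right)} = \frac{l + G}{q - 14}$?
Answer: $- \frac{3123293332213}{10556} \approx -2.9588 \cdot 10^{8}$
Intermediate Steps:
$G = -2$ ($G = -6 + 4 = -2$)
$b{\left(l,q \right)} = \frac{-2 + l}{-14 + q}$ ($b{\left(l,q \right)} = \frac{l - 2}{q - 14} = \frac{-2 + l}{-14 + q}$)
$\left(\left(-1\right) \left(-42347\right) + \frac{1}{-8008 + 39676}\right) \left(b{\left(15,15 \right)} \left(-11\right) - 6844\right) = \left(\left(-1\right) \left(-42347\right) + \frac{1}{-8008 + 39676}\right) \left(\frac{-2 + 15}{-14 + 15} \left(-11\right) - 6844\right) = \left(42347 + \frac{1}{31668}\right) \left(1^{-1} \cdot 13 \left(-11\right) - 6844\right) = \left(42347 + \frac{1}{31668}\right) \left(1 \cdot 13 \left(-11\right) - 6844\right) = \frac{1341044797 \left(13 \left(-11\right) - 6844\right)}{31668} = \frac{1341044797 \left(-143 - 6844\right)}{31668} = \frac{1341044797}{31668} \left(-6987\right) = - \frac{3123293332213}{10556}$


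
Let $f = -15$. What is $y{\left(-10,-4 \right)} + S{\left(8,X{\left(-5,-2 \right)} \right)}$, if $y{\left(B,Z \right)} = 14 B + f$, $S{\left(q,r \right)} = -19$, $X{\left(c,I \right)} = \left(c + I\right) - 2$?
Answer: $-174$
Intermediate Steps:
$X{\left(c,I \right)} = -2 + I + c$ ($X{\left(c,I \right)} = \left(I + c\right) - 2 = -2 + I + c$)
$y{\left(B,Z \right)} = -15 + 14 B$ ($y{\left(B,Z \right)} = 14 B - 15 = -15 + 14 B$)
$y{\left(-10,-4 \right)} + S{\left(8,X{\left(-5,-2 \right)} \right)} = \left(-15 + 14 \left(-10\right)\right) - 19 = \left(-15 - 140\right) - 19 = -155 - 19 = -174$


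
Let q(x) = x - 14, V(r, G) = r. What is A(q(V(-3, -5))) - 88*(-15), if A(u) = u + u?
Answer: 1286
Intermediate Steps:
q(x) = -14 + x
A(u) = 2*u
A(q(V(-3, -5))) - 88*(-15) = 2*(-14 - 3) - 88*(-15) = 2*(-17) - 1*(-1320) = -34 + 1320 = 1286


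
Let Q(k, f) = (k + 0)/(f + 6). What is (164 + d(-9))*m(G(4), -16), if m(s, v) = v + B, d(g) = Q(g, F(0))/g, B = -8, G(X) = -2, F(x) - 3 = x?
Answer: -11816/3 ≈ -3938.7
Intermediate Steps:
F(x) = 3 + x
Q(k, f) = k/(6 + f)
d(g) = 1/9 (d(g) = (g/(6 + (3 + 0)))/g = (g/(6 + 3))/g = (g/9)/g = 1/9)
m(s, v) = -8 + v (m(s, v) = v - 8 = -8 + v)
(164 + d(-9))*m(G(4), -16) = (164 + 1/9)*(-8 - 16) = (1477/9)*(-24) = -11816/3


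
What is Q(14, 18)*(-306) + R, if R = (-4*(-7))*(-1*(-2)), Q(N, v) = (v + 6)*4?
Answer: -29320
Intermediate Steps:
Q(N, v) = 24 + 4*v (Q(N, v) = (6 + v)*4 = 24 + 4*v)
R = 56 (R = 28*2 = 56)
Q(14, 18)*(-306) + R = (24 + 4*18)*(-306) + 56 = (24 + 72)*(-306) + 56 = 96*(-306) + 56 = -29376 + 56 = -29320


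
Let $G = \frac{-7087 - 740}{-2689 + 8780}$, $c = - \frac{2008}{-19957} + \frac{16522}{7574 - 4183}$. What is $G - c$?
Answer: $- \frac{2579542973711}{412203473017} \approx -6.2579$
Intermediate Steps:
$c = \frac{336538682}{67674187}$ ($c = \left(-2008\right) \left(- \frac{1}{19957}\right) + \frac{16522}{7574 - 4183} = \frac{2008}{19957} + \frac{16522}{3391} = \frac{336538682}{67674187} \approx 4.9729$)
$G = - \frac{7827}{6091} \approx -1.285$
$G - c = - \frac{7827}{6091} - \frac{336538682}{67674187} = - \frac{2579542973711}{412203473017}$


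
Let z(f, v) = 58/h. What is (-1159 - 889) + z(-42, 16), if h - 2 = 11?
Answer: -26566/13 ≈ -2043.5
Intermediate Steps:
h = 13 (h = 2 + 11 = 13)
z(f, v) = 58/13
(-1159 - 889) + z(-42, 16) = (-1159 - 889) + 58/13 = -2048 + 58/13 = -26566/13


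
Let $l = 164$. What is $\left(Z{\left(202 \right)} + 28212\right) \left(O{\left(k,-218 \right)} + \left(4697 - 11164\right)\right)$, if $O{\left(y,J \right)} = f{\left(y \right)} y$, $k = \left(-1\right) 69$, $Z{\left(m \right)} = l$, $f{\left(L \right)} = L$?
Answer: $-48409456$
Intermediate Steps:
$Z{\left(m \right)} = 164$
$k = -69$
$O{\left(y,J \right)} = y^{2}$ ($O{\left(y,J \right)} = y y = y^{2}$)
$\left(Z{\left(202 \right)} + 28212\right) \left(O{\left(k,-218 \right)} + \left(4697 - 11164\right)\right) = \left(164 + 28212\right) \left(\left(-69\right)^{2} + \left(4697 - 11164\right)\right) = 28376 \left(4761 + \left(4697 - 11164\right)\right) = 28376 \left(4761 - 6467\right) = 28376 \left(-1706\right) = -48409456$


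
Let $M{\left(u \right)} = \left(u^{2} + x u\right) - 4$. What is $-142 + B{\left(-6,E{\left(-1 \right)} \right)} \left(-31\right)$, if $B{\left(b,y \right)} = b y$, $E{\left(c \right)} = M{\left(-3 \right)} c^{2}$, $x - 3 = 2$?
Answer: $-2002$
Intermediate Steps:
$x = 5$ ($x = 3 + 2 = 5$)
$M{\left(u \right)} = -4 + u^{2} + 5 u$ ($M{\left(u \right)} = \left(u^{2} + 5 u\right) - 4 = -4 + u^{2} + 5 u$)
$E{\left(c \right)} = - 10 c^{2}$ ($E{\left(c \right)} = \left(-4 + \left(-3\right)^{2} + 5 \left(-3\right)\right) c^{2} = \left(-4 + 9 - 15\right) c^{2} = - 10 c^{2}$)
$-142 + B{\left(-6,E{\left(-1 \right)} \right)} \left(-31\right) = -142 + - 6 \left(- 10 \left(-1\right)^{2}\right) \left(-31\right) = -142 + - 6 \left(\left(-10\right) 1\right) \left(-31\right) = -142 + \left(-6\right) \left(-10\right) \left(-31\right) = -142 + 60 \left(-31\right) = -142 - 1860 = -2002$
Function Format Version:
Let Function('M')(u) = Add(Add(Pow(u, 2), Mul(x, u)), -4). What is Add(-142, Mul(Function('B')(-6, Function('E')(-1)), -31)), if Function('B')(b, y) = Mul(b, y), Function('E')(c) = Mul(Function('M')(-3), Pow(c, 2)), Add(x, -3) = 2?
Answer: -2002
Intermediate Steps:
x = 5 (x = Add(3, 2) = 5)
Function('M')(u) = Add(-4, Pow(u, 2), Mul(5, u)) (Function('M')(u) = Add(Add(Pow(u, 2), Mul(5, u)), -4) = Add(-4, Pow(u, 2), Mul(5, u)))
Function('E')(c) = Mul(-10, Pow(c, 2)) (Function('E')(c) = Mul(Add(-4, Pow(-3, 2), Mul(5, -3)), Pow(c, 2)) = Mul(Add(-4, 9, -15), Pow(c, 2)) = Mul(-10, Pow(c, 2)))
Add(-142, Mul(Function('B')(-6, Function('E')(-1)), -31)) = Add(-142, Mul(Mul(-6, Mul(-10, Pow(-1, 2))), -31)) = Add(-142, Mul(Mul(-6, Mul(-10, 1)), -31)) = Add(-142, Mul(Mul(-6, -10), -31)) = Add(-142, Mul(60, -31)) = Add(-142, -1860) = -2002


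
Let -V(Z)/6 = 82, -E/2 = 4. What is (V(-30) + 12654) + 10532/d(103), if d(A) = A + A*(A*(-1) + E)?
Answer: 68892464/5665 ≈ 12161.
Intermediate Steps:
E = -8 (E = -2*4 = -8)
V(Z) = -492 (V(Z) = -6*82 = -492)
d(A) = A + A*(-8 - A) (d(A) = A + A*(A*(-1) - 8) = A + A*(-A - 8) = A + A*(-8 - A))
(V(-30) + 12654) + 10532/d(103) = (-492 + 12654) + 10532/((-1*103*(7 + 103))) = 12162 + 10532/((-1*103*110)) = 12162 + 10532/(-11330) = 12162 + 10532*(-1/11330) = 12162 - 5266/5665 = 68892464/5665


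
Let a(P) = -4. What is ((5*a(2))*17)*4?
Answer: -1360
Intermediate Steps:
((5*a(2))*17)*4 = ((5*(-4))*17)*4 = -20*17*4 = -340*4 = -1360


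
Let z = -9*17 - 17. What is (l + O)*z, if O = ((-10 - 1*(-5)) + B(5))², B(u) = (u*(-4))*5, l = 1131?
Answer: -2066520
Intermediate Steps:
B(u) = -20*u (B(u) = -4*u*5 = -20*u)
z = -170 (z = -153 - 17 = -170)
O = 11025 (O = ((-10 - 1*(-5)) - 20*5)² = ((-10 + 5) - 100)² = (-5 - 100)² = (-105)² = 11025)
(l + O)*z = (1131 + 11025)*(-170) = 12156*(-170) = -2066520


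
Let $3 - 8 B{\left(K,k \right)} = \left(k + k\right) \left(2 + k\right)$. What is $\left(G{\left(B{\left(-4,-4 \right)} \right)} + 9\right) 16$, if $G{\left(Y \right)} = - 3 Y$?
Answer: $222$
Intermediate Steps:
$B{\left(K,k \right)} = \frac{3}{8} - \frac{k \left(2 + k\right)}{4}$ ($B{\left(K,k \right)} = \frac{3}{8} - \frac{\left(k + k\right) \left(2 + k\right)}{8} = \frac{3}{8} - \frac{2 k \left(2 + k\right)}{8} = \frac{3}{8} - \frac{k \left(2 + k\right)}{4}$)
$\left(G{\left(B{\left(-4,-4 \right)} \right)} + 9\right) 16 = \left(- 3 \left(\frac{3}{8} - -2 - \frac{\left(-4\right)^{2}}{4}\right) + 9\right) 16 = \left(- 3 \left(\frac{3}{8} + 2 - 4\right) + 9\right) 16 = \left(\left(-3\right) \left(- \frac{13}{8}\right) + 9\right) 16 = \left(\frac{39}{8} + 9\right) 16 = \frac{111}{8} \cdot 16 = 222$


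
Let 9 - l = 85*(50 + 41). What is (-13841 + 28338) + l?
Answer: 6771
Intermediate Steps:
l = -7726 (l = 9 - 85*(50 + 41) = 9 - 85*91 = 9 - 1*7735 = 9 - 7735 = -7726)
(-13841 + 28338) + l = (-13841 + 28338) - 7726 = 14497 - 7726 = 6771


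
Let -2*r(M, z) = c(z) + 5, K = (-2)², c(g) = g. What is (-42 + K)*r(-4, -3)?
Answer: 38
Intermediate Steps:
K = 4
r(M, z) = -5/2 - z/2 (r(M, z) = -(z + 5)/2 = -(5 + z)/2 = -5/2 - z/2)
(-42 + K)*r(-4, -3) = (-42 + 4)*(-5/2 - ½*(-3)) = -38*(-5/2 + 3/2) = -38*(-1) = 38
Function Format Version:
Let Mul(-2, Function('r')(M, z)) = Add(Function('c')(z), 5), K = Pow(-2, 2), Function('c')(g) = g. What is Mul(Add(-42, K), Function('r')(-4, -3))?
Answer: 38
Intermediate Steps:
K = 4
Function('r')(M, z) = Add(Rational(-5, 2), Mul(Rational(-1, 2), z)) (Function('r')(M, z) = Mul(Rational(-1, 2), Add(z, 5)) = Mul(Rational(-1, 2), Add(5, z)) = Add(Rational(-5, 2), Mul(Rational(-1, 2), z)))
Mul(Add(-42, K), Function('r')(-4, -3)) = Mul(Add(-42, 4), Add(Rational(-5, 2), Mul(Rational(-1, 2), -3))) = Mul(-38, Add(Rational(-5, 2), Rational(3, 2))) = Mul(-38, -1) = 38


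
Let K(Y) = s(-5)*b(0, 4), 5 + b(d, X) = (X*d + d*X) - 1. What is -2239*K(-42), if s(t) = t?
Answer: -67170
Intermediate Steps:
b(d, X) = -6 + 2*X*d (b(d, X) = -5 + ((X*d + d*X) - 1) = -5 + ((X*d + X*d) - 1) = -5 + (2*X*d - 1) = -5 + (-1 + 2*X*d) = -6 + 2*X*d)
K(Y) = 30 (K(Y) = -5*(-6 + 2*4*0) = -5*(-6 + 0) = -5*(-6) = 30)
-2239*K(-42) = -2239*30 = -67170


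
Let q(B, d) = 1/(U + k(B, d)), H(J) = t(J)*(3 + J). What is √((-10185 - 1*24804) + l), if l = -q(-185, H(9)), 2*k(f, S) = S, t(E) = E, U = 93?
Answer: 2*I*√3857538/21 ≈ 187.05*I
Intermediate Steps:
k(f, S) = S/2
H(J) = J*(3 + J)
q(B, d) = 1/(93 + d/2)
l = -1/147 (l = -2/(186 + 9*(3 + 9)) = -2/(186 + 9*12) = -2/(186 + 108) = -2/294 = -1*1/147 = -1/147 ≈ -0.0068027)
√((-10185 - 1*24804) + l) = √((-10185 - 1*24804) - 1/147) = √((-10185 - 24804) - 1/147) = √(-34989 - 1/147) = √(-5143384/147) = 2*I*√3857538/21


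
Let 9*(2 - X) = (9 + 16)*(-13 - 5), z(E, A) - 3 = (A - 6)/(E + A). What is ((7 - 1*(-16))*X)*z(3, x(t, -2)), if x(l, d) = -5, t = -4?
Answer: 10166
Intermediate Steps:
z(E, A) = 3 + (-6 + A)/(A + E) (z(E, A) = 3 + (A - 6)/(E + A) = 3 + (-6 + A)/(A + E))
X = 52 (X = 2 - (9 + 16)*(-13 - 5)/9 = 2 - 25*(-18)/9 = 2 - 1/9*(-450) = 2 + 50 = 52)
((7 - 1*(-16))*X)*z(3, x(t, -2)) = ((7 - 1*(-16))*52)*((-6 + 3*3 + 4*(-5))/(-5 + 3)) = ((7 + 16)*52)*((-6 + 9 - 20)/(-2)) = (23*52)*(-1/2*(-17)) = 1196*(17/2) = 10166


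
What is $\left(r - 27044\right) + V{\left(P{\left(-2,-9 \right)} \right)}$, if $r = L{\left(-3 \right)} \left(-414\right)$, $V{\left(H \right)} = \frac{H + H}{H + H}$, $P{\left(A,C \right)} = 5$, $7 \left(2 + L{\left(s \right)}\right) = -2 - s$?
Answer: $- \frac{183919}{7} \approx -26274.0$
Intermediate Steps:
$L{\left(s \right)} = - \frac{16}{7} - \frac{s}{7}$ ($L{\left(s \right)} = -2 + \frac{-2 - s}{7} = -2 - \left(\frac{2}{7} + \frac{s}{7}\right) = - \frac{16}{7} - \frac{s}{7}$)
$V{\left(H \right)} = 1$ ($V{\left(H \right)} = \frac{2 H}{2 H} = 2 H \frac{1}{2 H} = 1$)
$r = \frac{5382}{7}$ ($r = \left(- \frac{16}{7} - - \frac{3}{7}\right) \left(-414\right) = \left(- \frac{16}{7} + \frac{3}{7}\right) \left(-414\right) = \left(- \frac{13}{7}\right) \left(-414\right) = \frac{5382}{7} \approx 768.86$)
$\left(r - 27044\right) + V{\left(P{\left(-2,-9 \right)} \right)} = \left(\frac{5382}{7} - 27044\right) + 1 = - \frac{183926}{7} + 1 = - \frac{183919}{7}$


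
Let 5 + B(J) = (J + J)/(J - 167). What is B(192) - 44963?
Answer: -1123816/25 ≈ -44953.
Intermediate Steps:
B(J) = -5 + 2*J/(-167 + J) (B(J) = -5 + (J + J)/(J - 167) = -5 + (2*J)/(-167 + J) = -5 + 2*J/(-167 + J))
B(192) - 44963 = (835 - 3*192)/(-167 + 192) - 44963 = (835 - 576)/25 - 44963 = (1/25)*259 - 44963 = 259/25 - 44963 = -1123816/25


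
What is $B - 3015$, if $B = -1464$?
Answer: $-4479$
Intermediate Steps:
$B - 3015 = -1464 - 3015 = -4479$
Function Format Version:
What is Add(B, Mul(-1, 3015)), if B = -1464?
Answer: -4479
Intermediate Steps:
Add(B, Mul(-1, 3015)) = Add(-1464, Mul(-1, 3015)) = Add(-1464, -3015) = -4479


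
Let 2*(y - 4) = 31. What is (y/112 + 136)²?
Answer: 930433009/50176 ≈ 18543.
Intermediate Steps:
y = 39/2 (y = 4 + (½)*31 = 4 + 31/2 = 39/2 ≈ 19.500)
(y/112 + 136)² = ((39/2)/112 + 136)² = ((39/2)*(1/112) + 136)² = (39/224 + 136)² = (30503/224)² = 930433009/50176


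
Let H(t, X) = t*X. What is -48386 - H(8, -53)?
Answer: -47962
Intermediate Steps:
H(t, X) = X*t
-48386 - H(8, -53) = -48386 - (-53)*8 = -48386 - 1*(-424) = -48386 + 424 = -47962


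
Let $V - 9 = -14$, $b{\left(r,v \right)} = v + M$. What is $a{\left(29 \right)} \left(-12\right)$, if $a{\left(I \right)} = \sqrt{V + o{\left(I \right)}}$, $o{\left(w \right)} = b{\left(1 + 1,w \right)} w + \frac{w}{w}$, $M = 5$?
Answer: $- 12 \sqrt{982} \approx -376.04$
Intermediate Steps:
$b{\left(r,v \right)} = 5 + v$ ($b{\left(r,v \right)} = v + 5 = 5 + v$)
$V = -5$ ($V = 9 - 14 = -5$)
$o{\left(w \right)} = 1 + w \left(5 + w\right)$ ($o{\left(w \right)} = \left(5 + w\right) w + \frac{w}{w} = w \left(5 + w\right) + 1 = 1 + w \left(5 + w\right)$)
$a{\left(I \right)} = \sqrt{-4 + I \left(5 + I\right)}$ ($a{\left(I \right)} = \sqrt{-5 + \left(1 + I \left(5 + I\right)\right)} = \sqrt{-4 + I \left(5 + I\right)}$)
$a{\left(29 \right)} \left(-12\right) = \sqrt{-4 + 29 \left(5 + 29\right)} \left(-12\right) = \sqrt{-4 + 29 \cdot 34} \left(-12\right) = \sqrt{-4 + 986} \left(-12\right) = \sqrt{982} \left(-12\right) = - 12 \sqrt{982}$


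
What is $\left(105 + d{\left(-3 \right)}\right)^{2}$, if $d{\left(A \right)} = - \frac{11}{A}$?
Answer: $\frac{106276}{9} \approx 11808.0$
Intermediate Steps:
$\left(105 + d{\left(-3 \right)}\right)^{2} = \left(105 - \frac{11}{-3}\right)^{2} = \left(105 - - \frac{11}{3}\right)^{2} = \left(105 + \frac{11}{3}\right)^{2} = \left(\frac{326}{3}\right)^{2} = \frac{106276}{9}$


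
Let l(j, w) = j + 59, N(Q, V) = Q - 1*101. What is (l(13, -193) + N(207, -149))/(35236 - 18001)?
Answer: 178/17235 ≈ 0.010328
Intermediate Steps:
N(Q, V) = -101 + Q (N(Q, V) = Q - 101 = -101 + Q)
l(j, w) = 59 + j
(l(13, -193) + N(207, -149))/(35236 - 18001) = ((59 + 13) + (-101 + 207))/(35236 - 18001) = (72 + 106)/17235 = 178*(1/17235) = 178/17235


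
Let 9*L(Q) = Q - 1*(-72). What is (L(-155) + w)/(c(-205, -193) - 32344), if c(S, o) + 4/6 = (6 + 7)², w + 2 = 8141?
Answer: -73168/289581 ≈ -0.25267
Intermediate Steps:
L(Q) = 8 + Q/9 (L(Q) = (Q - 1*(-72))/9 = (Q + 72)/9 = (72 + Q)/9 = 8 + Q/9)
w = 8139 (w = -2 + 8141 = 8139)
c(S, o) = 505/3 (c(S, o) = -⅔ + (6 + 7)² = -⅔ + 13² = -⅔ + 169 = 505/3)
(L(-155) + w)/(c(-205, -193) - 32344) = ((8 + (⅑)*(-155)) + 8139)/(505/3 - 32344) = ((8 - 155/9) + 8139)/(-96527/3) = (-83/9 + 8139)*(-3/96527) = (73168/9)*(-3/96527) = -73168/289581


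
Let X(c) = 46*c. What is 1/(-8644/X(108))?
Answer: -1242/2161 ≈ -0.57473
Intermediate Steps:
1/(-8644/X(108)) = 1/(-8644/(46*108)) = 1/(-8644/4968) = 1/(-8644*1/4968) = 1/(-2161/1242) = -1242/2161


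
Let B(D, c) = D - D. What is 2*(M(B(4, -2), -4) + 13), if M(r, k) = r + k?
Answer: 18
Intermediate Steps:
B(D, c) = 0
M(r, k) = k + r
2*(M(B(4, -2), -4) + 13) = 2*((-4 + 0) + 13) = 2*(-4 + 13) = 2*9 = 18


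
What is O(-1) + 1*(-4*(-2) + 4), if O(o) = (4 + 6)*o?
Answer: 2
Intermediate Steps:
O(o) = 10*o
O(-1) + 1*(-4*(-2) + 4) = 10*(-1) + 1*(-4*(-2) + 4) = -10 + 1*(8 + 4) = -10 + 1*12 = -10 + 12 = 2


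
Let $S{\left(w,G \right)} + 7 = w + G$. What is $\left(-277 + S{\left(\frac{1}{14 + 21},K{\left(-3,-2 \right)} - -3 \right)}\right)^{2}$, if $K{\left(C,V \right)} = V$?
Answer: $\frac{98089216}{1225} \approx 80073.0$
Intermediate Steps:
$S{\left(w,G \right)} = -7 + G + w$ ($S{\left(w,G \right)} = -7 + \left(w + G\right) = -7 + \left(G + w\right) = -7 + G + w$)
$\left(-277 + S{\left(\frac{1}{14 + 21},K{\left(-3,-2 \right)} - -3 \right)}\right)^{2} = \left(-277 - \left(6 - \frac{1}{14 + 21}\right)\right)^{2} = \left(-277 + \left(-7 + \left(-2 + 3\right) + \frac{1}{35}\right)\right)^{2} = \left(-277 + \left(-7 + 1 + \frac{1}{35}\right)\right)^{2} = \left(-277 - \frac{209}{35}\right)^{2} = \left(- \frac{9904}{35}\right)^{2} = \frac{98089216}{1225}$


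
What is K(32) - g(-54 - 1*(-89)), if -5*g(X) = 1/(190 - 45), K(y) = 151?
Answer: 109476/725 ≈ 151.00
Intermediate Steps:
g(X) = -1/725 (g(X) = -1/(5*(190 - 45)) = -⅕/145 = -⅕*1/145 = -1/725)
K(32) - g(-54 - 1*(-89)) = 151 - 1*(-1/725) = 151 + 1/725 = 109476/725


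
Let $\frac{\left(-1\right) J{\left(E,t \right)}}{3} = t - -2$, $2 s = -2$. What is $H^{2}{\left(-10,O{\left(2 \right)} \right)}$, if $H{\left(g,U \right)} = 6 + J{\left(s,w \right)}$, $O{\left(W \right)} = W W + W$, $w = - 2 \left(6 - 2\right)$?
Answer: $576$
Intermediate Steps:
$s = -1$ ($s = \frac{1}{2} \left(-2\right) = -1$)
$w = -8$ ($w = \left(-2\right) 4 = -8$)
$O{\left(W \right)} = W + W^{2}$ ($O{\left(W \right)} = W^{2} + W = W + W^{2}$)
$J{\left(E,t \right)} = -6 - 3 t$ ($J{\left(E,t \right)} = - 3 \left(t - -2\right) = - 3 \left(t + 2\right) = - 3 \left(2 + t\right) = -6 - 3 t$)
$H{\left(g,U \right)} = 24$ ($H{\left(g,U \right)} = 6 - -18 = 6 + \left(-6 + 24\right) = 6 + 18 = 24$)
$H^{2}{\left(-10,O{\left(2 \right)} \right)} = 24^{2} = 576$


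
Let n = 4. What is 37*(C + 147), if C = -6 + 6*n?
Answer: 6105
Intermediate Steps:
C = 18 (C = -6 + 6*4 = -6 + 24 = 18)
37*(C + 147) = 37*(18 + 147) = 37*165 = 6105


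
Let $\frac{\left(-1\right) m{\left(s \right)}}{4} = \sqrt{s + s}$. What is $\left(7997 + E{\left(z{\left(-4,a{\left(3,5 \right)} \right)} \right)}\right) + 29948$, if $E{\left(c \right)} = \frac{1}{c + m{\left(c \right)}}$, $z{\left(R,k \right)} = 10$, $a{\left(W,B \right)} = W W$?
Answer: $\frac{834789}{22} - \frac{2 \sqrt{5}}{55} \approx 37945.0$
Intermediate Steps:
$a{\left(W,B \right)} = W^{2}$
$m{\left(s \right)} = - 4 \sqrt{2} \sqrt{s}$ ($m{\left(s \right)} = - 4 \sqrt{s + s} = - 4 \sqrt{2 s} = - 4 \sqrt{2} \sqrt{s}$)
$E{\left(c \right)} = \frac{1}{c - 4 \sqrt{2} \sqrt{c}}$
$\left(7997 + E{\left(z{\left(-4,a{\left(3,5 \right)} \right)} \right)}\right) + 29948 = \left(7997 + \frac{1}{10 - 4 \sqrt{2} \sqrt{10}}\right) + 29948 = \left(7997 + \frac{1}{10 - 8 \sqrt{5}}\right) + 29948 = 37945 + \frac{1}{10 - 8 \sqrt{5}}$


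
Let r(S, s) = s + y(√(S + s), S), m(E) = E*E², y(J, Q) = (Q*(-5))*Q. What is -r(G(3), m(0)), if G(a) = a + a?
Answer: 180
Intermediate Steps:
y(J, Q) = -5*Q² (y(J, Q) = (-5*Q)*Q = -5*Q²)
G(a) = 2*a
m(E) = E³
r(S, s) = s - 5*S²
-r(G(3), m(0)) = -(0³ - 5*(2*3)²) = -(0 - 5*6²) = -(0 - 5*36) = -(0 - 180) = -1*(-180) = 180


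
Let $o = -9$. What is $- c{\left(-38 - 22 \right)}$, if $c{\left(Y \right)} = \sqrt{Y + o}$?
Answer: $- i \sqrt{69} \approx - 8.3066 i$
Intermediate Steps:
$c{\left(Y \right)} = \sqrt{-9 + Y}$ ($c{\left(Y \right)} = \sqrt{Y - 9} = \sqrt{-9 + Y}$)
$- c{\left(-38 - 22 \right)} = - \sqrt{-9 - 60} = - \sqrt{-69} = - i \sqrt{69}$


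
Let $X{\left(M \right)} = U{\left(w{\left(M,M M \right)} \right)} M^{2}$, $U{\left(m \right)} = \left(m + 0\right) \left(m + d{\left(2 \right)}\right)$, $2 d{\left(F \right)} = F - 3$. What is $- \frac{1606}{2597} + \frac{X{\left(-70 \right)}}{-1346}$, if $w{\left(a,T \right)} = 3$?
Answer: $- \frac{48800713}{1747781} \approx -27.922$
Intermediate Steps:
$d{\left(F \right)} = - \frac{3}{2} + \frac{F}{2}$ ($d{\left(F \right)} = \frac{F - 3}{2} = \frac{-3 + F}{2} = - \frac{3}{2} + \frac{F}{2}$)
$U{\left(m \right)} = m \left(- \frac{1}{2} + m\right)$ ($U{\left(m \right)} = \left(m + 0\right) \left(m + \left(- \frac{3}{2} + \frac{1}{2} \cdot 2\right)\right) = m \left(m + \left(- \frac{3}{2} + 1\right)\right) = m \left(m - \frac{1}{2}\right) = m \left(- \frac{1}{2} + m\right)$)
$X{\left(M \right)} = \frac{15 M^{2}}{2}$ ($X{\left(M \right)} = 3 \left(- \frac{1}{2} + 3\right) M^{2} = 3 \cdot \frac{5}{2} M^{2} = \frac{15 M^{2}}{2}$)
$- \frac{1606}{2597} + \frac{X{\left(-70 \right)}}{-1346} = - \frac{1606}{2597} + \frac{\frac{15}{2} \left(-70\right)^{2}}{-1346} = \left(-1606\right) \frac{1}{2597} + \frac{15}{2} \cdot 4900 \left(- \frac{1}{1346}\right) = - \frac{1606}{2597} + 36750 \left(- \frac{1}{1346}\right) = - \frac{1606}{2597} - \frac{18375}{673} = - \frac{48800713}{1747781}$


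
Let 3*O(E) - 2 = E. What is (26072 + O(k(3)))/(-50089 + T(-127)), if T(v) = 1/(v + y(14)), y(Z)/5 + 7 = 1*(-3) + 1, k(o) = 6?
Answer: -13454528/25845927 ≈ -0.52057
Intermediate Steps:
y(Z) = -45 (y(Z) = -35 + 5*(1*(-3) + 1) = -35 + 5*(-3 + 1) = -35 + 5*(-2) = -35 - 10 = -45)
T(v) = 1/(-45 + v) (T(v) = 1/(v - 45) = 1/(-45 + v))
O(E) = 2/3 + E/3
(26072 + O(k(3)))/(-50089 + T(-127)) = (26072 + (2/3 + (1/3)*6))/(-50089 + 1/(-45 - 127)) = (26072 + (2/3 + 2))/(-50089 + 1/(-172)) = (26072 + 8/3)/(-50089 - 1/172) = 78224/(3*(-8615309/172)) = (78224/3)*(-172/8615309) = -13454528/25845927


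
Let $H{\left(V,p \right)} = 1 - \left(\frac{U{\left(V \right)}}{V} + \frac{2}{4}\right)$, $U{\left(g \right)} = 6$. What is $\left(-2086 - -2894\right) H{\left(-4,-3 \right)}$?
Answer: $1616$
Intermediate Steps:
$H{\left(V,p \right)} = \frac{1}{2} - \frac{6}{V}$ ($H{\left(V,p \right)} = 1 - \left(\frac{6}{V} + \frac{2}{4}\right) = 1 - \left(\frac{6}{V} + 2 \cdot \frac{1}{4}\right) = 1 - \left(\frac{6}{V} + \frac{1}{2}\right) = 1 - \left(\frac{1}{2} + \frac{6}{V}\right) = \frac{1}{2} - \frac{6}{V}$)
$\left(-2086 - -2894\right) H{\left(-4,-3 \right)} = \left(-2086 - -2894\right) \frac{-12 - 4}{2 \left(-4\right)} = \left(-2086 + 2894\right) \frac{1}{2} \left(- \frac{1}{4}\right) \left(-16\right) = 808 \cdot 2 = 1616$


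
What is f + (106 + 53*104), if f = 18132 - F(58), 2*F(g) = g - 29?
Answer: 47471/2 ≈ 23736.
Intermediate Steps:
F(g) = -29/2 + g/2 (F(g) = (g - 29)/2 = (-29 + g)/2 = -29/2 + g/2)
f = 36235/2 (f = 18132 - (-29/2 + (½)*58) = 18132 - (-29/2 + 29) = 18132 - 1*29/2 = 18132 - 29/2 = 36235/2 ≈ 18118.)
f + (106 + 53*104) = 36235/2 + (106 + 53*104) = 36235/2 + (106 + 5512) = 36235/2 + 5618 = 47471/2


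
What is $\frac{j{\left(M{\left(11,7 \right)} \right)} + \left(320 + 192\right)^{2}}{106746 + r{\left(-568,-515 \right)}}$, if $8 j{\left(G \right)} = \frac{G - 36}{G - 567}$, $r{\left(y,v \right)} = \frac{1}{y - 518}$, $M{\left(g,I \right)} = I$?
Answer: $\frac{637701995907}{259674587200} \approx 2.4558$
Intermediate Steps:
$r{\left(y,v \right)} = \frac{1}{-518 + y}$
$j{\left(G \right)} = \frac{-36 + G}{8 \left(-567 + G\right)}$ ($j{\left(G \right)} = \frac{\left(G - 36\right) \frac{1}{G - 567}}{8} = \frac{\left(G - 36\right) \frac{1}{-567 + G}}{8} = \frac{\left(-36 + G\right) \frac{1}{-567 + G}}{8} = \frac{\frac{1}{-567 + G} \left(-36 + G\right)}{8} = \frac{-36 + G}{8 \left(-567 + G\right)}$)
$\frac{j{\left(M{\left(11,7 \right)} \right)} + \left(320 + 192\right)^{2}}{106746 + r{\left(-568,-515 \right)}} = \frac{\frac{-36 + 7}{8 \left(-567 + 7\right)} + \left(320 + 192\right)^{2}}{106746 + \frac{1}{-518 - 568}} = \frac{\frac{1}{8} \frac{1}{-560} \left(-29\right) + 512^{2}}{106746 + \frac{1}{-1086}} = \frac{\frac{1}{8} \left(- \frac{1}{560}\right) \left(-29\right) + 262144}{106746 - \frac{1}{1086}} = \frac{\frac{29}{4480} + 262144}{\frac{115926155}{1086}} = \frac{1174405149}{4480} \cdot \frac{1086}{115926155} = \frac{637701995907}{259674587200}$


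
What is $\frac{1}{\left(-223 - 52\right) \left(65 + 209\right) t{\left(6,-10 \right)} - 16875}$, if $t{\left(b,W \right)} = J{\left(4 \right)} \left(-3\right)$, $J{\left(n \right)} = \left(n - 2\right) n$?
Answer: $\frac{1}{1791525} \approx 5.5818 \cdot 10^{-7}$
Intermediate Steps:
$J{\left(n \right)} = n \left(-2 + n\right)$ ($J{\left(n \right)} = \left(-2 + n\right) n = n \left(-2 + n\right)$)
$t{\left(b,W \right)} = -24$ ($t{\left(b,W \right)} = 4 \left(-2 + 4\right) \left(-3\right) = 4 \cdot 2 \left(-3\right) = 8 \left(-3\right) = -24$)
$\frac{1}{\left(-223 - 52\right) \left(65 + 209\right) t{\left(6,-10 \right)} - 16875} = \frac{1}{\left(-223 - 52\right) \left(65 + 209\right) \left(-24\right) - 16875} = \frac{1}{\left(-275\right) 274 \left(-24\right) - 16875} = \frac{1}{\left(-75350\right) \left(-24\right) - 16875} = \frac{1}{1808400 - 16875} = \frac{1}{1791525}$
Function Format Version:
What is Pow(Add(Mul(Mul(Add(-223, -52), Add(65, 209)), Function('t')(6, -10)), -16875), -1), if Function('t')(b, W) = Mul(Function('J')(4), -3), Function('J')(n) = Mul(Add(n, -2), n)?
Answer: Rational(1, 1791525) ≈ 5.5818e-7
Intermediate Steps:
Function('J')(n) = Mul(n, Add(-2, n)) (Function('J')(n) = Mul(Add(-2, n), n) = Mul(n, Add(-2, n)))
Function('t')(b, W) = -24 (Function('t')(b, W) = Mul(Mul(4, Add(-2, 4)), -3) = Mul(Mul(4, 2), -3) = Mul(8, -3) = -24)
Pow(Add(Mul(Mul(Add(-223, -52), Add(65, 209)), Function('t')(6, -10)), -16875), -1) = Pow(Add(Mul(Mul(Add(-223, -52), Add(65, 209)), -24), -16875), -1) = Pow(Add(Mul(Mul(-275, 274), -24), -16875), -1) = Pow(Add(Mul(-75350, -24), -16875), -1) = Pow(Add(1808400, -16875), -1) = Pow(1791525, -1) = Rational(1, 1791525)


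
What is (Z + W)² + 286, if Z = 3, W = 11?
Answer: 482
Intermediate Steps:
(Z + W)² + 286 = (3 + 11)² + 286 = 14² + 286 = 196 + 286 = 482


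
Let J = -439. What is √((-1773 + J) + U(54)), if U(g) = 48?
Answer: 2*I*√541 ≈ 46.519*I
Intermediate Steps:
√((-1773 + J) + U(54)) = √((-1773 - 439) + 48) = √(-2212 + 48) = √(-2164) = 2*I*√541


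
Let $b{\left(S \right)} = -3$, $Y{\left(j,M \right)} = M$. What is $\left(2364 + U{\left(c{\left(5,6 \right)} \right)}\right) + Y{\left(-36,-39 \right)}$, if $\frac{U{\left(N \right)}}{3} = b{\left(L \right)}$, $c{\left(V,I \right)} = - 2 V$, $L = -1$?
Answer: $2316$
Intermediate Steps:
$U{\left(N \right)} = -9$ ($U{\left(N \right)} = 3 \left(-3\right) = -9$)
$\left(2364 + U{\left(c{\left(5,6 \right)} \right)}\right) + Y{\left(-36,-39 \right)} = \left(2364 - 9\right) - 39 = 2355 - 39 = 2316$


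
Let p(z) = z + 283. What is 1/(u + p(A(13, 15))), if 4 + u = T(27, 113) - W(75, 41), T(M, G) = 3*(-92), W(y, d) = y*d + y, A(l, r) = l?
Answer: -1/3134 ≈ -0.00031908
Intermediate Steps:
W(y, d) = y + d*y (W(y, d) = d*y + y = y + d*y)
p(z) = 283 + z
T(M, G) = -276
u = -3430 (u = -4 + (-276 - 75*(1 + 41)) = -4 + (-276 - 75*42) = -4 + (-276 - 1*3150) = -4 + (-276 - 3150) = -4 - 3426 = -3430)
1/(u + p(A(13, 15))) = 1/(-3430 + (283 + 13)) = 1/(-3430 + 296) = 1/(-3134) = -1/3134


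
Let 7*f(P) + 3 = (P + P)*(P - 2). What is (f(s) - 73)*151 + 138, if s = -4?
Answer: -69400/7 ≈ -9914.3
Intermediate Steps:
f(P) = -3/7 + 2*P*(-2 + P)/7 (f(P) = -3/7 + ((P + P)*(P - 2))/7 = -3/7 + ((2*P)*(-2 + P))/7 = -3/7 + (2*P*(-2 + P))/7 = -3/7 + 2*P*(-2 + P)/7)
(f(s) - 73)*151 + 138 = ((-3/7 - 4/7*(-4) + (2/7)*(-4)²) - 73)*151 + 138 = ((-3/7 + 16/7 + (2/7)*16) - 73)*151 + 138 = ((-3/7 + 16/7 + 32/7) - 73)*151 + 138 = (45/7 - 73)*151 + 138 = -466/7*151 + 138 = -70366/7 + 138 = -69400/7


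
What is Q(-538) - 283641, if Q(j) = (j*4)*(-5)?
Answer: -272881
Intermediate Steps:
Q(j) = -20*j (Q(j) = (4*j)*(-5) = -20*j)
Q(-538) - 283641 = -20*(-538) - 283641 = 10760 - 283641 = -272881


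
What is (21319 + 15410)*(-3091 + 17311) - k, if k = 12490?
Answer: 522273890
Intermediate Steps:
(21319 + 15410)*(-3091 + 17311) - k = (21319 + 15410)*(-3091 + 17311) - 1*12490 = 36729*14220 - 12490 = 522286380 - 12490 = 522273890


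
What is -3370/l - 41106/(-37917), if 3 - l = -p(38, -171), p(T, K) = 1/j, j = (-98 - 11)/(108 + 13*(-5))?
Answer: -2319396251/1794738 ≈ -1292.3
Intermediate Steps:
j = -109/43 (j = -109/(108 - 65) = -109/43 ≈ -2.5349)
p(T, K) = -43/109 (p(T, K) = 1/(-109/43) = -43/109)
l = 284/109 (l = 3 - (-1)*(-43)/109 = 3 - 1*43/109 = 3 - 43/109 = 284/109 ≈ 2.6055)
-3370/l - 41106/(-37917) = -3370/284/109 - 41106/(-37917) = -3370*109/284 - 41106*(-1/37917) = -183665/142 + 13702/12639 = -2319396251/1794738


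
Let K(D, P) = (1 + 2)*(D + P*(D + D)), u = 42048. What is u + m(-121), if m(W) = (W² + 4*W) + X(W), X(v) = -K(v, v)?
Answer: -31278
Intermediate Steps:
K(D, P) = 3*D + 6*D*P (K(D, P) = 3*(D + P*(2*D)) = 3*(D + 2*D*P) = 3*D + 6*D*P)
X(v) = -3*v*(1 + 2*v)
m(W) = W² + 4*W - 3*W*(1 + 2*W) (m(W) = (W² + 4*W) - 3*W*(1 + 2*W) = W² + 4*W - 3*W*(1 + 2*W))
u + m(-121) = 42048 - 121*(1 - 5*(-121)) = 42048 - 121*(1 + 605) = 42048 - 121*606 = 42048 - 73326 = -31278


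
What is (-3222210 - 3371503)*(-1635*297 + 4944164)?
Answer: -29398524376697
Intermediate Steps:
(-3222210 - 3371503)*(-1635*297 + 4944164) = -6593713*(-485595 + 4944164) = -6593713*4458569 = -29398524376697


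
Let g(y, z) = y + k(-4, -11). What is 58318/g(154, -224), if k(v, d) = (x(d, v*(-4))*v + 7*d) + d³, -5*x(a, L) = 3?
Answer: -145795/3129 ≈ -46.595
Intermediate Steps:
x(a, L) = -⅗ (x(a, L) = -⅕*3 = -⅗)
k(v, d) = d³ + 7*d - 3*v/5 (k(v, d) = (-3*v/5 + 7*d) + d³ = (7*d - 3*v/5) + d³ = d³ + 7*d - 3*v/5)
g(y, z) = -7028/5 + y (g(y, z) = y + ((-11)³ + 7*(-11) - ⅗*(-4)) = y + (-1331 - 77 + 12/5) = y - 7028/5 = -7028/5 + y)
58318/g(154, -224) = 58318/(-7028/5 + 154) = 58318/(-6258/5) = 58318*(-5/6258) = -145795/3129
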